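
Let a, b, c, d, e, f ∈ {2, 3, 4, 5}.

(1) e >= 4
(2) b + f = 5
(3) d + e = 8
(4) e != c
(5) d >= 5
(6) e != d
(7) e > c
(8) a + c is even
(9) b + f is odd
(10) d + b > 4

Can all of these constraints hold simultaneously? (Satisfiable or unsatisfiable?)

Unsatisfiable

From constraint 5: d ≥ 5. From constraint 1: e ≥ 4. Hence d + e ≥ 9. But constraint 3 requires d + e = 8, and 8 < 9. Contradiction.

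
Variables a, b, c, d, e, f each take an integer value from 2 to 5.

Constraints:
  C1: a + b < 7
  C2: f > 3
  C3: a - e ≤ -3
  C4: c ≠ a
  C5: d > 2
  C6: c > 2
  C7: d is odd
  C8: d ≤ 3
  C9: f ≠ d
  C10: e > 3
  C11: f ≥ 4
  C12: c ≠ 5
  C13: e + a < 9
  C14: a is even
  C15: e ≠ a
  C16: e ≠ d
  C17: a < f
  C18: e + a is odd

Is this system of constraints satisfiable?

Satisfiable

Take a = 2, b = 2, c = 3, d = 3, e = 5, f = 5. Then constraint 1: a + b = 4; constraint 3: a - e = -3; constraint 13: e + a = 7, and every other listed constraint is also met.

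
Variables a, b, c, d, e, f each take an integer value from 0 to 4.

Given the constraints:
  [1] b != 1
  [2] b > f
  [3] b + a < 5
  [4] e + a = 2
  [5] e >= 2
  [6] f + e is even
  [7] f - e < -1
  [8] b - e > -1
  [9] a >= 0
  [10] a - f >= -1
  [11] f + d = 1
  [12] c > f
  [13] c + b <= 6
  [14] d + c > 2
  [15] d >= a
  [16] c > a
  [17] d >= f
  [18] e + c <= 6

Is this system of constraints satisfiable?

One satisfying assignment is a = 0, b = 2, c = 3, d = 1, e = 2, f = 0.
For the less obvious constraints — constraint 3: b + a = 2; constraint 4: e + a = 2 — and the others hold by inspection.

Satisfiable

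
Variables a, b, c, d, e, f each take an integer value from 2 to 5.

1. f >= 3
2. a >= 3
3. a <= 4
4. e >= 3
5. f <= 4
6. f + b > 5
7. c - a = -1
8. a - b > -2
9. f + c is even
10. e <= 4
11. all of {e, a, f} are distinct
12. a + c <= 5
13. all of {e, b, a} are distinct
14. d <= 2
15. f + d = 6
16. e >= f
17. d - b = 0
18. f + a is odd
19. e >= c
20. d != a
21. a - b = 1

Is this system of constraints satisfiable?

Unsatisfiable

Constraints 1, 2, 3, 4, 5, and 10 confine each of e, a, f to the 2 values {3, 4}.
Constraint 11 requires all 3 of them to be distinct, but only 2 values are available — impossible by the pigeonhole principle.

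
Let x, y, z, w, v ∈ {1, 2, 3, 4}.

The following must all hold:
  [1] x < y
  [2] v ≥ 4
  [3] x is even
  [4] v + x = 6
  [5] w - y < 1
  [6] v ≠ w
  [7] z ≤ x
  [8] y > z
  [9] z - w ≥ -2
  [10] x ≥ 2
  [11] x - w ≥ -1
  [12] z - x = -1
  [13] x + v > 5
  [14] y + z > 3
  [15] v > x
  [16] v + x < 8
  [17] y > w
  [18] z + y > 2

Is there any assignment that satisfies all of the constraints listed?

Satisfiable

Try x = 2, y = 4, z = 1, w = 3, v = 4.
Check constraint 4: v + x = 6; constraint 5: w - y = -1; constraint 9: z - w = -2. The remaining constraints are straightforward to verify.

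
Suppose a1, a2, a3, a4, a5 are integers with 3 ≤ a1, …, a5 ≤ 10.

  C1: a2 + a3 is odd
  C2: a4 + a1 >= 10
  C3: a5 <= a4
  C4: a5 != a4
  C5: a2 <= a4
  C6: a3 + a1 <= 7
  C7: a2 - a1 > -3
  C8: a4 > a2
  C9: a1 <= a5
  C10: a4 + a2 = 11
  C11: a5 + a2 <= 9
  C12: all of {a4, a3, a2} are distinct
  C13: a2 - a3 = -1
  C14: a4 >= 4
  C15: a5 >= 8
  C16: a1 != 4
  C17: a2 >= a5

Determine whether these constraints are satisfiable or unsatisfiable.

Unsatisfiable

From constraint 14: a4 ≥ 4. From constraints 15 and 17: a2 ≥ a5 ≥ 8. Hence a4 + a2 ≥ 12. But constraint 10 requires a4 + a2 = 11, and 11 < 12. Contradiction.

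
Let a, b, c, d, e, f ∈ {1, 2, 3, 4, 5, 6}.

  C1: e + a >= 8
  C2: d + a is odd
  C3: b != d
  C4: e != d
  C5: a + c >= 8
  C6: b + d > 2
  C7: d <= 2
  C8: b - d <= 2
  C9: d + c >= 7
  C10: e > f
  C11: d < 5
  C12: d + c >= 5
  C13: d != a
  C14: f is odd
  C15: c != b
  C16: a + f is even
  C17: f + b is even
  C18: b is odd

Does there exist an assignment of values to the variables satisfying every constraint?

Setting (a, b, c, d, e, f) = (3, 3, 6, 2, 6, 5) satisfies everything: constraint 1: e + a = 9; constraint 5: a + c = 9, and the others follow.

Satisfiable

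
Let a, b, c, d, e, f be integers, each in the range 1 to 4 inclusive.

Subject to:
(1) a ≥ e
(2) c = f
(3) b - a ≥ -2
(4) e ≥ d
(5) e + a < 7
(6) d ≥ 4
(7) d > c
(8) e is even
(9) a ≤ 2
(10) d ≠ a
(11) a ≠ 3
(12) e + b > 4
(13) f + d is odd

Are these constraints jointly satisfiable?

From constraints 4 and 6: e ≥ d and d ≥ 4, so e ≥ 4. From constraints 1 and 9: e ≤ a and a ≤ 2, so e ≤ 2. But 2 < 4, so no value of e works.

Unsatisfiable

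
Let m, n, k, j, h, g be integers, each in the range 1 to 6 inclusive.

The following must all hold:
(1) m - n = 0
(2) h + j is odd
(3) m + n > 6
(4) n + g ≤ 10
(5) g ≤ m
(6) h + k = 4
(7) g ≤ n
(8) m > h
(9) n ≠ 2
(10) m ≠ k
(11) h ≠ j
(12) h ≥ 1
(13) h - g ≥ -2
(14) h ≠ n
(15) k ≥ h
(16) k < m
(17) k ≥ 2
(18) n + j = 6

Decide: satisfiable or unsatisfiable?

Setting (m, n, k, j, h, g) = (4, 4, 3, 2, 1, 3) satisfies everything: constraint 1: m - n = 0; constraint 3: m + n = 8; constraint 4: n + g = 7, and the others follow.

Satisfiable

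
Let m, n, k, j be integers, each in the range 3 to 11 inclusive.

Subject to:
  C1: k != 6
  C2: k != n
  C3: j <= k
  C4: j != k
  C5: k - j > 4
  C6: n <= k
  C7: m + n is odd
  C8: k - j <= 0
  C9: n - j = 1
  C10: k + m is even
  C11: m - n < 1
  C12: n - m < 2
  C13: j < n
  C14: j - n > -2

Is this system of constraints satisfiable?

Constraints 6, 8, and 13 give n ≤ k, k ≤ j, j < n. Chaining: n ≤ k ≤ j < n, which forces n < n — impossible.

Unsatisfiable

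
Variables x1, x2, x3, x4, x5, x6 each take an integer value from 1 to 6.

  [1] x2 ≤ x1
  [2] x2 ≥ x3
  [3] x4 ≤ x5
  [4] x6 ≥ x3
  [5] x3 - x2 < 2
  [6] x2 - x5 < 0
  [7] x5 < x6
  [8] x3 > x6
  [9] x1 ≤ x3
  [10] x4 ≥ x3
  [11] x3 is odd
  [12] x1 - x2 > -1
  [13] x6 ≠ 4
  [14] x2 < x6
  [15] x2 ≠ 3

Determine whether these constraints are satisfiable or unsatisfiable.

Unsatisfiable

Constraints 3, 7, 8, and 10 give x5 < x6, x6 < x3, x3 ≤ x4, x4 ≤ x5. Chaining: x5 < x6 < x3 ≤ x4 ≤ x5, which forces x5 < x5 — impossible.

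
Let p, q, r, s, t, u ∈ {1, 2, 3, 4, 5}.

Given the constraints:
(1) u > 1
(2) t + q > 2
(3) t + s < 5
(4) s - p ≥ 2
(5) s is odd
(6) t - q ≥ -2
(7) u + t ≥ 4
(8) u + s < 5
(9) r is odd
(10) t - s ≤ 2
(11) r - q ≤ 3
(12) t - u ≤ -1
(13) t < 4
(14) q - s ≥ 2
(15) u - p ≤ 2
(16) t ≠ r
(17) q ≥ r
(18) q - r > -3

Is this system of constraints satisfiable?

Constraints 4, 6, 12, 14, and 15 give q − s ≥ 2, s − p ≥ 2, p − u ≥ -2, u − t ≥ 1, t − q ≥ -2.
Adding all 5 inequalities: the left sides telescope to 0, and the right sides sum to 2 + 2 + (-2) + 1 + (-2) = 1. So 0 ≥ 1, which is false.

Unsatisfiable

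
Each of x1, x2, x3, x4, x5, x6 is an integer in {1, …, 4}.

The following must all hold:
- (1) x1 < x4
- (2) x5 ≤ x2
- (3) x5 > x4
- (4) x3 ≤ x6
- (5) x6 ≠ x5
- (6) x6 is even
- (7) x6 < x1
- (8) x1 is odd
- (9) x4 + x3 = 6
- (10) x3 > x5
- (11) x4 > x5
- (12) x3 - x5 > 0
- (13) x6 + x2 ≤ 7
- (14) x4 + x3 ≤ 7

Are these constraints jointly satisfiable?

Unsatisfiable

Constraints 1, 3, 4, 7, and 12 give x1 < x4, x4 < x5, x5 < x3, x3 ≤ x6, x6 < x1. Chaining: x1 < x4 < x5 < x3 ≤ x6 < x1, which forces x1 < x1 — impossible.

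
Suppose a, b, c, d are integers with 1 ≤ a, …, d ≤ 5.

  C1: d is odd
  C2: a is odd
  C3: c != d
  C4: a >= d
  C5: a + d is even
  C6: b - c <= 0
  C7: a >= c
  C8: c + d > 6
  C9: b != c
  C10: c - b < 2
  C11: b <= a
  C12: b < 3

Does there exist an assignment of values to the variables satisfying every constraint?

The assignment a = 5, b = 1, c = 2, d = 5 works:
  constraint 6 holds since b - c = -1.
  constraint 8 holds since c + d = 7.
  constraint 10 holds since c - b = 1.
The rest check out directly.

Satisfiable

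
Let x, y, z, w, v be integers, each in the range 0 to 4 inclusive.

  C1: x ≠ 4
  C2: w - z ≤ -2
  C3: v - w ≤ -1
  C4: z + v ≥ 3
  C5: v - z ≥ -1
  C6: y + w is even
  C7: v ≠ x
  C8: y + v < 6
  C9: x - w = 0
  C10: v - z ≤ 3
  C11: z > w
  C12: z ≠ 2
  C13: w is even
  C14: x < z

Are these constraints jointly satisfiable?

Unsatisfiable

Constraints 2, 3, and 5 give w − v ≥ 1, v − z ≥ -1, z − w ≥ 2.
Adding all 3 inequalities: the left sides telescope to 0, and the right sides sum to 1 + (-1) + 2 = 2. So 0 ≥ 2, which is false.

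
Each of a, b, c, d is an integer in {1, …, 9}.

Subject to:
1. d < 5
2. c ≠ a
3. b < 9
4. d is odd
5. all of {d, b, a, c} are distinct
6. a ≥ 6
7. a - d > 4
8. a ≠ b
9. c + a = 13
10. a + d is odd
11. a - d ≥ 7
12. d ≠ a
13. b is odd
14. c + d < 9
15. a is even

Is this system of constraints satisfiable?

Satisfiable

One satisfying assignment is a = 8, b = 3, c = 5, d = 1.
For the less obvious constraints — constraint 7: a - d = 7; constraint 9: c + a = 13 — and the others hold by inspection.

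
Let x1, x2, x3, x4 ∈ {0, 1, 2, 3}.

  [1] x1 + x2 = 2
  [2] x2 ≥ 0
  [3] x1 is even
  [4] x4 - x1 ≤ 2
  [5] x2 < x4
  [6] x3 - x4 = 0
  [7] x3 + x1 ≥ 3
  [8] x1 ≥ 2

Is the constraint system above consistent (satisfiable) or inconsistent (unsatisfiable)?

The assignment x1 = 2, x2 = 0, x3 = 2, x4 = 2 works:
  constraint 1 holds since x1 + x2 = 2.
  constraint 4 holds since x4 - x1 = 0.
The rest check out directly.

Satisfiable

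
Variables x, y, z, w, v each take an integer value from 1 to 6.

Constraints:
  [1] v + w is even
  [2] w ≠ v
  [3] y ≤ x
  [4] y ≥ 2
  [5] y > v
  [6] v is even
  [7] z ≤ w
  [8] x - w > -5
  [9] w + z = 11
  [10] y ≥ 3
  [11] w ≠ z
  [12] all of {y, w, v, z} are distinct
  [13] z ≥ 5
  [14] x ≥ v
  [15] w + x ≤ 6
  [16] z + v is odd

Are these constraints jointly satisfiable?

From constraints 7 and 13: w ≥ z ≥ 5. From constraints 3 and 10: x ≥ y ≥ 3. Hence w + x ≥ 8. But constraint 15 requires w + x ≤ 6, and 6 < 8. Contradiction.

Unsatisfiable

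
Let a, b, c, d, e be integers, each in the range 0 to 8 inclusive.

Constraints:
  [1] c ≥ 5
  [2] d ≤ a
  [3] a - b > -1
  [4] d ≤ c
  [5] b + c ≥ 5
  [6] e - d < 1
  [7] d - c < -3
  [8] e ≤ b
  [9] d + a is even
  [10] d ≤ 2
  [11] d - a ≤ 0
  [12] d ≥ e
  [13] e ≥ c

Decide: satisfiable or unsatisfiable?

From constraints 1 and 13: e ≥ c and c ≥ 5, so e ≥ 5. From constraints 10 and 12: e ≤ d and d ≤ 2, so e ≤ 2. But 2 < 5, so no value of e works.

Unsatisfiable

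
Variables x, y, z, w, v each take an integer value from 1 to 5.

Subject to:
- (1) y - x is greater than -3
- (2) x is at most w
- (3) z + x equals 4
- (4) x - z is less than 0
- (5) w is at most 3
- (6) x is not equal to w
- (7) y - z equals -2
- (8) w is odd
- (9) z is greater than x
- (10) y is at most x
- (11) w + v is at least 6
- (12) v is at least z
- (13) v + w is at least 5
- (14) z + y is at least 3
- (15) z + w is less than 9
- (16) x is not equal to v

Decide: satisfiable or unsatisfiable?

Satisfiable

Try x = 1, y = 1, z = 3, w = 3, v = 5.
Check constraint 1: y - x = 0; constraint 3: z + x = 4; constraint 4: x - z = -2. The remaining constraints are straightforward to verify.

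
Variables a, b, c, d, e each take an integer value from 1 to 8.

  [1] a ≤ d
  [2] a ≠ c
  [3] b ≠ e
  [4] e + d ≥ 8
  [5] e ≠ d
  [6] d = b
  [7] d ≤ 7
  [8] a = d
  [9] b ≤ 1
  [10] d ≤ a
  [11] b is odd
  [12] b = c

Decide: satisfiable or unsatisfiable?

From constraints 6, 8, and 12, a = d = b = c, so a = c. But constraint 2 says a ≠ c. Contradiction.

Unsatisfiable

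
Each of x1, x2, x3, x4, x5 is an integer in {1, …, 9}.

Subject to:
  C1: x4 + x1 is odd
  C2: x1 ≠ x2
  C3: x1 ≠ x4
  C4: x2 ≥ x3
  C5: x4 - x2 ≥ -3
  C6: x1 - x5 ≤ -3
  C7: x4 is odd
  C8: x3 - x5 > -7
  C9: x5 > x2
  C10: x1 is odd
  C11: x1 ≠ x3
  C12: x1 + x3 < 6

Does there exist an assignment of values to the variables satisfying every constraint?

Unsatisfiable

Constraint 7 makes x4 odd and constraint 10 makes x1 odd, so x4 + x1 must be even. Constraint 1 says x4 + x1 is odd — contradiction.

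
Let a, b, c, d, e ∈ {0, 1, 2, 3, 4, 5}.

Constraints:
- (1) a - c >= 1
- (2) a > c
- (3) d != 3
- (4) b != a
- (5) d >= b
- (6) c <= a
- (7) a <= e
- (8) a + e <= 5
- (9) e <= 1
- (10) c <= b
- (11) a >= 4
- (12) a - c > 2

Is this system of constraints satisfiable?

From constraint 11: a ≥ 4. From constraints 7 and 9: a ≤ e and e ≤ 1, so a ≤ 1. But 1 < 4, so no value of a works.

Unsatisfiable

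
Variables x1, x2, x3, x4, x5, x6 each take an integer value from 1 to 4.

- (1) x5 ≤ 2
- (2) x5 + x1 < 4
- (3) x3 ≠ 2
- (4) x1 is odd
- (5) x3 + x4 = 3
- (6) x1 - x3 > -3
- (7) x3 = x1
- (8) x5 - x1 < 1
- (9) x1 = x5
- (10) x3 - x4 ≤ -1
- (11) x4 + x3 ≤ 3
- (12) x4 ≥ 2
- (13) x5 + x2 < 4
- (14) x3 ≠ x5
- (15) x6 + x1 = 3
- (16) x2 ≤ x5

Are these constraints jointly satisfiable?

Unsatisfiable

From constraints 7 and 9, x3 = x1 = x5, so x3 = x5. But constraint 14 says x3 ≠ x5. Contradiction.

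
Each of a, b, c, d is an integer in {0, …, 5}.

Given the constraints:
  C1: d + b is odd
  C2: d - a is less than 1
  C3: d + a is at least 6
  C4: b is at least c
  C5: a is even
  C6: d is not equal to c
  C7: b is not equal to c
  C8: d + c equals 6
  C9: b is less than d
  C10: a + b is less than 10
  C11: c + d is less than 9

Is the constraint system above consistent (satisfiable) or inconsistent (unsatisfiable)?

Satisfiable

One satisfying assignment is a = 4, b = 3, c = 2, d = 4.
For the less obvious constraints — constraint 2: d - a = 0; constraint 3: d + a = 8; constraint 8: d + c = 6 — and the others hold by inspection.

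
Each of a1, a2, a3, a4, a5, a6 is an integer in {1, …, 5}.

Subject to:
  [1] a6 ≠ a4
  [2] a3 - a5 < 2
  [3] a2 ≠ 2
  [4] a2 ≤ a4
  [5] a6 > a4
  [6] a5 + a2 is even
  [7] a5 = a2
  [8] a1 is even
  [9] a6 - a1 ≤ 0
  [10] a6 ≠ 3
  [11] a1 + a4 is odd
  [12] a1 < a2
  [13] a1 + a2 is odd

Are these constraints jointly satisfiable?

Unsatisfiable

Constraints 4, 5, 9, and 12 give a2 ≤ a4, a4 < a6, a6 ≤ a1, a1 < a2. Chaining: a2 ≤ a4 < a6 ≤ a1 < a2, which forces a2 < a2 — impossible.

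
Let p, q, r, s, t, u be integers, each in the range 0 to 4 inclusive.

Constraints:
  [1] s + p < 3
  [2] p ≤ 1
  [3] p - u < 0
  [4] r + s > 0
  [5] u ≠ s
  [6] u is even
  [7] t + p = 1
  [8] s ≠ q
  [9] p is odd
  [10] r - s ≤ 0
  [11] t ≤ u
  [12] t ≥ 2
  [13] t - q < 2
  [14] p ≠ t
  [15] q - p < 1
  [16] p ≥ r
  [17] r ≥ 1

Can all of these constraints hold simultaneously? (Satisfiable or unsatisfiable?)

From constraint 12: t ≥ 2. From constraints 16 and 17: p ≥ r ≥ 1. Hence t + p ≥ 3. But constraint 7 requires t + p = 1, and 1 < 3. Contradiction.

Unsatisfiable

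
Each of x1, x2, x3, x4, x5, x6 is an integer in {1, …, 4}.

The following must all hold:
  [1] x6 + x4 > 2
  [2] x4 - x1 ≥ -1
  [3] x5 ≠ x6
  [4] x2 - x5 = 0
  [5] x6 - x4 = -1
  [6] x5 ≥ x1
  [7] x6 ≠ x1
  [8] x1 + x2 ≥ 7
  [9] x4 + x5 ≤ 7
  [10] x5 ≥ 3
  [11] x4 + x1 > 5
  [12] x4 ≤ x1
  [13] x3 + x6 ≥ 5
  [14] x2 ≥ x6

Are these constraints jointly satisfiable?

Satisfiable

One satisfying assignment is x1 = 4, x2 = 4, x3 = 3, x4 = 3, x5 = 4, x6 = 2.
For the less obvious constraints — constraint 1: x6 + x4 = 5; constraint 2: x4 - x1 = -1; constraint 4: x2 - x5 = 0 — and the others hold by inspection.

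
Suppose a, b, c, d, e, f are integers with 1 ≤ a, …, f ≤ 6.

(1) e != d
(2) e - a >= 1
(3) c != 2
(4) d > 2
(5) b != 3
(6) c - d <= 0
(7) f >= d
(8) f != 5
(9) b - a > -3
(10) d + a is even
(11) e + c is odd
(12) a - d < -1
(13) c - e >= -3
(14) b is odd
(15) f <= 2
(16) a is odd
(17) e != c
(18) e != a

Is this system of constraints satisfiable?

From constraint 4: d ≥ 3. From constraints 7 and 15: d ≤ f and f ≤ 2, so d ≤ 2. But 2 < 3, so no value of d works.

Unsatisfiable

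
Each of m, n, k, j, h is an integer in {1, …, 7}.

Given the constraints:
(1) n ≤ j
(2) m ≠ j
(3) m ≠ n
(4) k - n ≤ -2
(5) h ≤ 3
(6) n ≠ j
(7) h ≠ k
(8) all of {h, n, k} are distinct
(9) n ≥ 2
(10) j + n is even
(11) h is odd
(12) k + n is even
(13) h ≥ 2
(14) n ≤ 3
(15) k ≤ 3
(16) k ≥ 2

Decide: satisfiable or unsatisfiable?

Unsatisfiable

Constraints 5, 9, 13, 14, 15, and 16 confine each of h, n, k to the 2 values {2, 3}.
Constraint 8 requires all 3 of them to be distinct, but only 2 values are available — impossible by the pigeonhole principle.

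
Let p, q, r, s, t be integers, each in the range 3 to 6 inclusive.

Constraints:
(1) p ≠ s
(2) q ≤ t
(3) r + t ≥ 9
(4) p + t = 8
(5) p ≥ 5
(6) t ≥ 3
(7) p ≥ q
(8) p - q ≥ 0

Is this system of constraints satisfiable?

Satisfiable

Try p = 5, q = 3, r = 6, s = 3, t = 3.
Check constraint 3: r + t = 9; constraint 4: p + t = 8. The remaining constraints are straightforward to verify.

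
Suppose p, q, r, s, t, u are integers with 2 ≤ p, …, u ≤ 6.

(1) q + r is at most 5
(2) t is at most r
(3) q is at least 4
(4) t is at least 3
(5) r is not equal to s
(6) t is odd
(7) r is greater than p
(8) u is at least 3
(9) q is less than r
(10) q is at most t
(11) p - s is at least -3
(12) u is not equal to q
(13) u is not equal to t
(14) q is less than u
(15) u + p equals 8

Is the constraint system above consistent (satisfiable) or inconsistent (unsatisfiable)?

Unsatisfiable

From constraint 3: q ≥ 4. From constraints 2 and 4: r ≥ t ≥ 3. Hence q + r ≥ 7. But constraint 1 requires q + r ≤ 5, and 5 < 7. Contradiction.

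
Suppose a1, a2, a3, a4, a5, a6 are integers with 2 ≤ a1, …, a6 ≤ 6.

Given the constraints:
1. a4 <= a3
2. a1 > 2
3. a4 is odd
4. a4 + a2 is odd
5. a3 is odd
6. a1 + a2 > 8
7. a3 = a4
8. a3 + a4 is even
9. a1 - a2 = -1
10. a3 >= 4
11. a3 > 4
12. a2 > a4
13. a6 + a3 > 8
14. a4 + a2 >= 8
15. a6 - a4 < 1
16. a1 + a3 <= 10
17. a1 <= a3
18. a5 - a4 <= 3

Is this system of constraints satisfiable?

Satisfiable

Take a1 = 5, a2 = 6, a3 = 5, a4 = 5, a5 = 6, a6 = 4. Then constraint 6: a1 + a2 = 11; constraint 9: a1 - a2 = -1, and every other listed constraint is also met.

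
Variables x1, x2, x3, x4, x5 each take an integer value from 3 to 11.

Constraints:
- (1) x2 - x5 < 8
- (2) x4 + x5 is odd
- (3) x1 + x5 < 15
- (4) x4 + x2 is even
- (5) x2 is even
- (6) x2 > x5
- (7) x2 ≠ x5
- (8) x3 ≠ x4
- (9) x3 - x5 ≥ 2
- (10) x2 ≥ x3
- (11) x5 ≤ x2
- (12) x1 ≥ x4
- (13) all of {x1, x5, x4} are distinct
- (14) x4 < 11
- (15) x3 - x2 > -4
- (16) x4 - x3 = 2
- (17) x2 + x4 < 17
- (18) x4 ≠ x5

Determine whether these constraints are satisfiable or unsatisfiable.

One satisfying assignment is x1 = 9, x2 = 8, x3 = 6, x4 = 8, x5 = 3.
For the less obvious constraints — constraint 1: x2 - x5 = 5; constraint 3: x1 + x5 = 12 — and the others hold by inspection.

Satisfiable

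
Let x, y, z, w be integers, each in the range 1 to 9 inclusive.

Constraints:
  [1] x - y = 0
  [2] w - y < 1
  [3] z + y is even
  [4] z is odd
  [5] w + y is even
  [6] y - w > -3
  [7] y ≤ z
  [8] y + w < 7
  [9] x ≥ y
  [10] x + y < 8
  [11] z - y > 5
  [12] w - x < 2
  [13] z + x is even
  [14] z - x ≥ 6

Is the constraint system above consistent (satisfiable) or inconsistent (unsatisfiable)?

Try x = 3, y = 3, z = 9, w = 3.
Check constraint 1: x - y = 0; constraint 2: w - y = 0; constraint 6: y - w = 0. The remaining constraints are straightforward to verify.

Satisfiable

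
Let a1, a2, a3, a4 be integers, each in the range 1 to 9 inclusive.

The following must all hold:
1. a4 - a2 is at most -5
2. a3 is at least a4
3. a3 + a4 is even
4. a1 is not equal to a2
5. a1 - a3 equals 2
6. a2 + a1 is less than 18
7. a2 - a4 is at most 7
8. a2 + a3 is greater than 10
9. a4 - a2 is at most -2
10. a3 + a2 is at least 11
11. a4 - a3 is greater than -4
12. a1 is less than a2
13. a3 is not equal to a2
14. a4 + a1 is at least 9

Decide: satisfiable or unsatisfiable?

Take a1 = 7, a2 = 8, a3 = 5, a4 = 3. Then constraint 1: a4 - a2 = -5; constraint 5: a1 - a3 = 2, and every other listed constraint is also met.

Satisfiable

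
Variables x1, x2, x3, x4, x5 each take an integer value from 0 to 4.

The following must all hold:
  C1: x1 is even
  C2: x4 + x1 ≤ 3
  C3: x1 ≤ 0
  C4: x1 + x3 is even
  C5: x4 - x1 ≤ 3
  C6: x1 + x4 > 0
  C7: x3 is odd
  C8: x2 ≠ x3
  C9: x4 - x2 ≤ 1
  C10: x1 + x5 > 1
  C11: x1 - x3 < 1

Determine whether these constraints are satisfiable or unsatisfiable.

Unsatisfiable

Constraint 1 makes x1 even and constraint 7 makes x3 odd, so x1 + x3 must be odd. Constraint 4 says x1 + x3 is even — contradiction.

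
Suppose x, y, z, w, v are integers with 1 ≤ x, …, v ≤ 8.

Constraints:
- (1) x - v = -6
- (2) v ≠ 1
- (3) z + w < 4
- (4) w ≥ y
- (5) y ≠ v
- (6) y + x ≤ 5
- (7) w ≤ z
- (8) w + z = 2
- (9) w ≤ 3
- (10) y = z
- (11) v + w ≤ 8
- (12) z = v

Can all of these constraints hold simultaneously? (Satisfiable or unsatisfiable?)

Unsatisfiable

From constraints 10 and 12, y = z = v, so y = v. But constraint 5 says y ≠ v. Contradiction.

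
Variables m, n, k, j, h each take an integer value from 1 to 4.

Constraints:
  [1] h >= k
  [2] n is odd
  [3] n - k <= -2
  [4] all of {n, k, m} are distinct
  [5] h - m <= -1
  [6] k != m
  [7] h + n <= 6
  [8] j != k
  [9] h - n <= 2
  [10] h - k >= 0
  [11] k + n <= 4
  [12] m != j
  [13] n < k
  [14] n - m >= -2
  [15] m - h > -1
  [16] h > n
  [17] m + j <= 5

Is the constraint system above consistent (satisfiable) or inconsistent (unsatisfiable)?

Unsatisfiable

Constraints 3, 5, 10, and 14 give n − m ≥ -2, m − h ≥ 1, h − k ≥ 0, k − n ≥ 2.
Adding all 4 inequalities: the left sides telescope to 0, and the right sides sum to (-2) + 1 + 0 + 2 = 1. So 0 ≥ 1, which is false.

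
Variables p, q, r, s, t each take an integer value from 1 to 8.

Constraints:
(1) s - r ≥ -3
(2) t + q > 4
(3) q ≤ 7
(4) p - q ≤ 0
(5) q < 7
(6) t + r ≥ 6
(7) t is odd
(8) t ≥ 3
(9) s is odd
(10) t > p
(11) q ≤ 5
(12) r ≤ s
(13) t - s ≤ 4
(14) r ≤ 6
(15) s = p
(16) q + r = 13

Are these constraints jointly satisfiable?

From constraint 11: q ≤ 5. From constraint 14: r ≤ 6. Hence q + r ≤ 11. But constraint 16 requires q + r = 13, and 13 > 11. Contradiction.

Unsatisfiable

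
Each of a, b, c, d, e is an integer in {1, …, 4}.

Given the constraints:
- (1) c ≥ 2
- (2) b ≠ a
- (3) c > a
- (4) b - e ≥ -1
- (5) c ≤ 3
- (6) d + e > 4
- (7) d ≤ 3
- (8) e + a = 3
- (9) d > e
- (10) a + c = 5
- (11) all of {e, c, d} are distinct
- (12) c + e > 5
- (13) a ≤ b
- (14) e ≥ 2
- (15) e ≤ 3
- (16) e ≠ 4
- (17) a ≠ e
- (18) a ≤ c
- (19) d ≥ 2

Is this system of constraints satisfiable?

Unsatisfiable

Constraints 1, 5, 7, 14, 15, and 19 confine each of e, c, d to the 2 values {2, 3}.
Constraint 11 requires all 3 of them to be distinct, but only 2 values are available — impossible by the pigeonhole principle.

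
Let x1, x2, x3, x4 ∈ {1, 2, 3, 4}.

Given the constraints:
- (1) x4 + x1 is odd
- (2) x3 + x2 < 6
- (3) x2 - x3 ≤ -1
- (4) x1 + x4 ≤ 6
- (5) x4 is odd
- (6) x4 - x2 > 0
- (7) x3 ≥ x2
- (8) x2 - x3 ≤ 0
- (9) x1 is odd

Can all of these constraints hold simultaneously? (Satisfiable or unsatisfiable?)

Unsatisfiable

Constraint 5 makes x4 odd and constraint 9 makes x1 odd, so x4 + x1 must be even. Constraint 1 says x4 + x1 is odd — contradiction.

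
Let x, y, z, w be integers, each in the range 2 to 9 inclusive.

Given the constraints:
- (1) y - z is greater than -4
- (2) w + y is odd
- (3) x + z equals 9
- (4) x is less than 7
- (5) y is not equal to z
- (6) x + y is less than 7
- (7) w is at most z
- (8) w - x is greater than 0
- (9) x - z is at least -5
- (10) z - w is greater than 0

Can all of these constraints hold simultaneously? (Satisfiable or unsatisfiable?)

Satisfiable

Try x = 3, y = 3, z = 6, w = 4.
Check constraint 1: y - z = -3; constraint 3: x + z = 9. The remaining constraints are straightforward to verify.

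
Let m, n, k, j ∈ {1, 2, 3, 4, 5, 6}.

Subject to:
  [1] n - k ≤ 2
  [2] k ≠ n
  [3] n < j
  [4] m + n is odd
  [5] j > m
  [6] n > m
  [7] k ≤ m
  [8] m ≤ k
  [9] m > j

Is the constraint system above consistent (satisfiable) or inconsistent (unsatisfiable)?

Constraints 3, 6, and 9 give m < n, n < j, j < m. Chaining: m < n < j < m, which forces m < m — impossible.

Unsatisfiable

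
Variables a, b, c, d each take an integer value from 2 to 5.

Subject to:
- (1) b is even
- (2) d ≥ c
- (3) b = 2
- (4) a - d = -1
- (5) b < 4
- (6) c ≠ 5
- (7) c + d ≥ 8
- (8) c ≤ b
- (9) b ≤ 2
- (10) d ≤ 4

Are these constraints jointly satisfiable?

From constraints 8 and 9: c ≤ b ≤ 2. From constraint 10: d ≤ 4. Hence c + d ≤ 6. But constraint 7 requires c + d ≥ 8, and 8 > 6. Contradiction.

Unsatisfiable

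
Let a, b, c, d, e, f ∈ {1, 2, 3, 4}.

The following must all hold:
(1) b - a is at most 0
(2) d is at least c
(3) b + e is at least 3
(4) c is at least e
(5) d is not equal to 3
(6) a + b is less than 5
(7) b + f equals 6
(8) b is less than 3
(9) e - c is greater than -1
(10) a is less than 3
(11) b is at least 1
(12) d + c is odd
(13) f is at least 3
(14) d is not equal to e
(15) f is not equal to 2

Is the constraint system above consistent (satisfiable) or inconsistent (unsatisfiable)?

Satisfiable

One satisfying assignment is a = 2, b = 2, c = 1, d = 2, e = 1, f = 4.
For the less obvious constraints — constraint 1: b - a = 0; constraint 3: b + e = 3; constraint 6: a + b = 4 — and the others hold by inspection.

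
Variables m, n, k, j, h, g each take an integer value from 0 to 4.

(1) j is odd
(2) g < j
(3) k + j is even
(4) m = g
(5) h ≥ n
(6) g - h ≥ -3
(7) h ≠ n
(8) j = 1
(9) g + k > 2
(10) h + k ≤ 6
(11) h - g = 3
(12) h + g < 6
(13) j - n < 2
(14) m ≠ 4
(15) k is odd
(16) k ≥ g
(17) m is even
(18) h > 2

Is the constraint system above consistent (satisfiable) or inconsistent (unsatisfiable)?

Satisfiable

Try m = 0, n = 0, k = 3, j = 1, h = 3, g = 0.
Check constraint 6: g - h = -3; constraint 9: g + k = 3. The remaining constraints are straightforward to verify.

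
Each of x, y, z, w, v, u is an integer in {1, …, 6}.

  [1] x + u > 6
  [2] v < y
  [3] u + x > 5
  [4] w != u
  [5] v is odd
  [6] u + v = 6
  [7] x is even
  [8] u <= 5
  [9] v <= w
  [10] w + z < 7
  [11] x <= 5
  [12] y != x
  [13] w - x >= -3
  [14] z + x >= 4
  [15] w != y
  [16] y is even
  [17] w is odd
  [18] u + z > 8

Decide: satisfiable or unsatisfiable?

Setting (x, y, z, w, v, u) = (2, 6, 4, 1, 1, 5) satisfies everything: constraint 1: x + u = 7; constraint 3: u + x = 7; constraint 6: u + v = 6, and the others follow.

Satisfiable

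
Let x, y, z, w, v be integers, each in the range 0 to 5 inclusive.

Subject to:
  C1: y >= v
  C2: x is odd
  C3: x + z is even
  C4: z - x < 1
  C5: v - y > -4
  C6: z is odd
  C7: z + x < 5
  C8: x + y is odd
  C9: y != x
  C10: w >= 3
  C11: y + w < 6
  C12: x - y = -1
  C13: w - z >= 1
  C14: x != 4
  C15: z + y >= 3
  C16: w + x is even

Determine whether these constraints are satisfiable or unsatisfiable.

Satisfiable

The assignment x = 1, y = 2, z = 1, w = 3, v = 0 works:
  constraint 4 holds since z - x = 0.
  constraint 5 holds since v - y = -2.
  constraint 7 holds since z + x = 2.
The rest check out directly.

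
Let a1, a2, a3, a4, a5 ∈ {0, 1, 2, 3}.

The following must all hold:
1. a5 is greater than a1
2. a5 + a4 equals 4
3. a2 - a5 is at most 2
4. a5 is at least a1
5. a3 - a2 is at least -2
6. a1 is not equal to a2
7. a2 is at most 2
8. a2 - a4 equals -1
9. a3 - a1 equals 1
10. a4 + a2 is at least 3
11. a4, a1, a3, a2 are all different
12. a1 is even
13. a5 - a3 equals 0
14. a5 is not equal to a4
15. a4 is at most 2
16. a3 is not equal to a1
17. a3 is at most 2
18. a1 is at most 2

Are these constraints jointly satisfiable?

Constraints 7, 15, 17, and 18 confine each of a4, a1, a3, a2 to the 3 values {0, …, 2} (the domain already gives each ≥ 0).
Constraint 11 requires all 4 of them to be distinct, but only 3 values are available — impossible by the pigeonhole principle.

Unsatisfiable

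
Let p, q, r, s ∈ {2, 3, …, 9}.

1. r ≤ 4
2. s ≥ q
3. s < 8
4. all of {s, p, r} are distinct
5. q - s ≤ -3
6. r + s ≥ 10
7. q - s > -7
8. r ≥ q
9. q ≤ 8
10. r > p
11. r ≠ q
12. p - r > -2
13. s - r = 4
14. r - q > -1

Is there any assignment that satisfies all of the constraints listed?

Satisfiable

Try p = 2, q = 2, r = 3, s = 7.
Check constraint 5: q - s = -5; constraint 6: r + s = 10; constraint 7: q - s = -5. The remaining constraints are straightforward to verify.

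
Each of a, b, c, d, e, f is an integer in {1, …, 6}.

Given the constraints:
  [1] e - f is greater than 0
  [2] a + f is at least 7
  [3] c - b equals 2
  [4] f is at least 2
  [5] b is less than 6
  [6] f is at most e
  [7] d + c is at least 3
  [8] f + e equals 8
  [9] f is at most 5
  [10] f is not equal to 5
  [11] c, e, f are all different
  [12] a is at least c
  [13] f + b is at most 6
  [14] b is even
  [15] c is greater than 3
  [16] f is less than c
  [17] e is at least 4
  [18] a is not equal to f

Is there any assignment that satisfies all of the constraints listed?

Satisfiable

Try a = 4, b = 2, c = 4, d = 1, e = 5, f = 3.
Check constraint 1: e - f = 2; constraint 2: a + f = 7; constraint 3: c - b = 2. The remaining constraints are straightforward to verify.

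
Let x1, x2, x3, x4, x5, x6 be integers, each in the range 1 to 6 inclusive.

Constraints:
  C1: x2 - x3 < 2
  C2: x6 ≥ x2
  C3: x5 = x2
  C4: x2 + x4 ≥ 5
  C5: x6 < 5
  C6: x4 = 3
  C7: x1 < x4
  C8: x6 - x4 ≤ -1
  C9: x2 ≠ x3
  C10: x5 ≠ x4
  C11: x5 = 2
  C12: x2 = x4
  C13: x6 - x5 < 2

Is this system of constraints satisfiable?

Constraint 11 fixes x5 = 2 and constraint 6 fixes x4 = 3. Constraints 3 and 12 give x5 = x2 = x4, so x5 = x4. But 2 ≠ 3 — contradiction.

Unsatisfiable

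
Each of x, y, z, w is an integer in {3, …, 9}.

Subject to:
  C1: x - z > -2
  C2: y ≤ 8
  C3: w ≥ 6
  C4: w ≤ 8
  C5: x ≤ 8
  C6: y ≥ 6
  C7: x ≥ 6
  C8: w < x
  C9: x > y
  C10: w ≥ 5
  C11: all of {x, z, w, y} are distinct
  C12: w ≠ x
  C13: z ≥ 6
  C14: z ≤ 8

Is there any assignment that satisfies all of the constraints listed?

Constraints 2, 3, 4, 5, 6, 7, 13, and 14 confine each of x, z, w, y to the 3 values {6, …, 8}.
Constraint 11 requires all 4 of them to be distinct, but only 3 values are available — impossible by the pigeonhole principle.

Unsatisfiable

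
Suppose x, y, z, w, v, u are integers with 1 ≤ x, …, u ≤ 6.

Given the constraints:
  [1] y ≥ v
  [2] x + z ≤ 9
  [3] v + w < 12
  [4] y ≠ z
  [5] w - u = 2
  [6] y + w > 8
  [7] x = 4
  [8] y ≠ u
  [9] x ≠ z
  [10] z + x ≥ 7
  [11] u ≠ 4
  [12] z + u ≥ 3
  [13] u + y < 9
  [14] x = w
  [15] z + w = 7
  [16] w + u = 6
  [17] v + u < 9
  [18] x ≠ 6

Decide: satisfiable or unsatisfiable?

Satisfiable

Setting (x, y, z, w, v, u) = (4, 6, 3, 4, 6, 2) satisfies everything: constraint 2: x + z = 7; constraint 3: v + w = 10; constraint 5: w - u = 2, and the others follow.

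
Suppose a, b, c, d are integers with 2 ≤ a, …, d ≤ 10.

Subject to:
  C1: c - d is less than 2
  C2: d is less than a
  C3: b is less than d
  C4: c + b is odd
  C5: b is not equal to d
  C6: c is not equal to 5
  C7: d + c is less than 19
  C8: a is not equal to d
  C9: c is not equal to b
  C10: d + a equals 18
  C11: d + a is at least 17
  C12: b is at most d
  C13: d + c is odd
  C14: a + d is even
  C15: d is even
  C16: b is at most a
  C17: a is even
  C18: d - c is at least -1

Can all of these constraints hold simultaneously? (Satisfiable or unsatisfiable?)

Try a = 10, b = 2, c = 9, d = 8.
Check constraint 1: c - d = 1; constraint 7: d + c = 17. The remaining constraints are straightforward to verify.

Satisfiable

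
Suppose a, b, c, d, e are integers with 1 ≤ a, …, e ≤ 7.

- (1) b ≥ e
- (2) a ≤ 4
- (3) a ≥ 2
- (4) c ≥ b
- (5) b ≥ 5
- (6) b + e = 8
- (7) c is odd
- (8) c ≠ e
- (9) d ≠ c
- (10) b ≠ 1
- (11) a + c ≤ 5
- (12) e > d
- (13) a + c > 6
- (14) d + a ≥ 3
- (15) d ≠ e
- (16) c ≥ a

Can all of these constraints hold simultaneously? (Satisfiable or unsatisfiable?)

From constraint 3: a ≥ 2. From constraints 4 and 5: c ≥ b ≥ 5. Hence a + c ≥ 7. But constraint 11 requires a + c ≤ 5, and 5 < 7. Contradiction.

Unsatisfiable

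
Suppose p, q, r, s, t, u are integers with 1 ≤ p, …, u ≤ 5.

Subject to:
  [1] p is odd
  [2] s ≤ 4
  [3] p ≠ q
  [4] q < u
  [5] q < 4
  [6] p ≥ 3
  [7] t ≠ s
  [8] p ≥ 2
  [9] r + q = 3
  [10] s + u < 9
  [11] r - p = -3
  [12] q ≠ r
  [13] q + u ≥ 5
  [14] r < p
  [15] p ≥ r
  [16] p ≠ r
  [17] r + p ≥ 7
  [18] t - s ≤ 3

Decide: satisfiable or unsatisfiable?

Satisfiable

Take p = 5, q = 1, r = 2, s = 1, t = 2, u = 5. Then constraint 9: r + q = 3; constraint 10: s + u = 6; constraint 11: r - p = -3, and every other listed constraint is also met.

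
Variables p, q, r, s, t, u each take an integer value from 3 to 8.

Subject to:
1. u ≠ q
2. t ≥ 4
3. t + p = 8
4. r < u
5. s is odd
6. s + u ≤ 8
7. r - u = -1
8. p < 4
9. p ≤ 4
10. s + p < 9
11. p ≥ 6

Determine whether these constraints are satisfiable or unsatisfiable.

Unsatisfiable

From constraint 2: t ≥ 4. From constraint 11: p ≥ 6. Hence t + p ≥ 10. But constraint 3 requires t + p = 8, and 8 < 10. Contradiction.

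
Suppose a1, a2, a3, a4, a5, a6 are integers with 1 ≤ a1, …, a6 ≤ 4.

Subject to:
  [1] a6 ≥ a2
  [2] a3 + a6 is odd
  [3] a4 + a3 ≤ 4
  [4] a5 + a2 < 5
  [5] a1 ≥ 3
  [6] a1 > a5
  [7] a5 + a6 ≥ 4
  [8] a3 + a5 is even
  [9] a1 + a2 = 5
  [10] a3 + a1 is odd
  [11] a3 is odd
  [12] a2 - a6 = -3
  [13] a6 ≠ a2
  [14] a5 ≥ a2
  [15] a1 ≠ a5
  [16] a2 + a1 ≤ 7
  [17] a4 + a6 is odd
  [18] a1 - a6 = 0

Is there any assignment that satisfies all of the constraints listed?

One satisfying assignment is a1 = 4, a2 = 1, a3 = 1, a4 = 1, a5 = 1, a6 = 4.
For the less obvious constraints — constraint 3: a4 + a3 = 2; constraint 4: a5 + a2 = 2; constraint 7: a5 + a6 = 5 — and the others hold by inspection.

Satisfiable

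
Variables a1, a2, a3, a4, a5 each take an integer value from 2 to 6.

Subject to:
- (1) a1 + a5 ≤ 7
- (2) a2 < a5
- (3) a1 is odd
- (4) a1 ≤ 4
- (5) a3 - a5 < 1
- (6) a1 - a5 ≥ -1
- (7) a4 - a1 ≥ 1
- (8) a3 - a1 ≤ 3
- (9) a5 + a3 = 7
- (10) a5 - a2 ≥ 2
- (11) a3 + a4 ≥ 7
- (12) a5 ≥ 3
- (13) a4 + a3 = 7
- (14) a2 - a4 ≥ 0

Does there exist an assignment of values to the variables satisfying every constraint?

Constraints 6, 7, 10, and 14 give a2 − a4 ≥ 0, a4 − a1 ≥ 1, a1 − a5 ≥ -1, a5 − a2 ≥ 2.
Adding all 4 inequalities: the left sides telescope to 0, and the right sides sum to 0 + 1 + (-1) + 2 = 2. So 0 ≥ 2, which is false.

Unsatisfiable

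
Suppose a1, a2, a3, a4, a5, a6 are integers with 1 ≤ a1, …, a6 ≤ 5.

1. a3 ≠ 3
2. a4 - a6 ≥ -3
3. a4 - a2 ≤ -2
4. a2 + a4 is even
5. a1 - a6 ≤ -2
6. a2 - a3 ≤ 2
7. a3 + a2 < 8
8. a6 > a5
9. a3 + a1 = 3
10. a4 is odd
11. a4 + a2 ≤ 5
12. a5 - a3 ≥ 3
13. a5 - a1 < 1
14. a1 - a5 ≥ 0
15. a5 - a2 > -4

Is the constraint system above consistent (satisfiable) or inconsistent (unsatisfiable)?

Constraints 2, 3, 5, 6, 12, and 14 give a1 − a5 ≥ 0, a5 − a3 ≥ 3, a3 − a2 ≥ -2, a2 − a4 ≥ 2, a4 − a6 ≥ -3, a6 − a1 ≥ 2.
Adding all 6 inequalities: the left sides telescope to 0, and the right sides sum to 0 + 3 + (-2) + 2 + (-3) + 2 = 2. So 0 ≥ 2, which is false.

Unsatisfiable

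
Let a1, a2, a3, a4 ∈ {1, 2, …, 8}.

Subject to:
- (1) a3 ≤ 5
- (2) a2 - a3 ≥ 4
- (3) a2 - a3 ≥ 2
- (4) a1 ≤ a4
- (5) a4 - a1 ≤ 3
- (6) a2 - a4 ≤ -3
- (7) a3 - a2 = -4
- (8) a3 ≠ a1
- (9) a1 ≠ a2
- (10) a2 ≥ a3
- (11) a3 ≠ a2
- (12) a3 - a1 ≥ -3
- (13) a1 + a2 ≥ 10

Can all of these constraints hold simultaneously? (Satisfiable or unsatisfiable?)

Constraints 2, 5, 6, and 12 give a1 − a4 ≥ -3, a4 − a2 ≥ 3, a2 − a3 ≥ 4, a3 − a1 ≥ -3.
Adding all 4 inequalities: the left sides telescope to 0, and the right sides sum to (-3) + 3 + 4 + (-3) = 1. So 0 ≥ 1, which is false.

Unsatisfiable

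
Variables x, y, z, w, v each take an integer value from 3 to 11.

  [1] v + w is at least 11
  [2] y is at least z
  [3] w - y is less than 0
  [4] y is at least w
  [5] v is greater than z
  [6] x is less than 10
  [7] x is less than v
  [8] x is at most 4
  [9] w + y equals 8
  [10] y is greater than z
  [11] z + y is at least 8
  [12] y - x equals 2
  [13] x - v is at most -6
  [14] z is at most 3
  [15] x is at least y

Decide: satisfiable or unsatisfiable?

Unsatisfiable

From constraint 14: z ≤ 3. From constraints 8 and 15: y ≤ x ≤ 4. Hence z + y ≤ 7. But constraint 11 requires z + y ≥ 8, and 8 > 7. Contradiction.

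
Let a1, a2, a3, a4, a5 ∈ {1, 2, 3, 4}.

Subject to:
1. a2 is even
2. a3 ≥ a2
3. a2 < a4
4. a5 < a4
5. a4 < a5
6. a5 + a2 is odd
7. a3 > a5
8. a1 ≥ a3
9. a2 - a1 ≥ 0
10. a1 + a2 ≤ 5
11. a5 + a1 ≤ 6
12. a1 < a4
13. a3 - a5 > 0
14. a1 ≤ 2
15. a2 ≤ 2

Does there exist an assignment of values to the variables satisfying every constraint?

Constraints 5, 8, 12, and 13 give a4 < a5, a5 < a3, a3 ≤ a1, a1 < a4. Chaining: a4 < a5 < a3 ≤ a1 < a4, which forces a4 < a4 — impossible.

Unsatisfiable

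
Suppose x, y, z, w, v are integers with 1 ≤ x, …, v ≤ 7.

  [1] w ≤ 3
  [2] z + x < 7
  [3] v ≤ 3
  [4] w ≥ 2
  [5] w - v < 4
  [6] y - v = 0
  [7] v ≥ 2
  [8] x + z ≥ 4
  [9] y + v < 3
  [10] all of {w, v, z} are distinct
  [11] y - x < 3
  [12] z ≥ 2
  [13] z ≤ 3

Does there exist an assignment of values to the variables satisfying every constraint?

Constraints 1, 3, 4, 7, 12, and 13 confine each of w, v, z to the 2 values {2, 3}.
Constraint 10 requires all 3 of them to be distinct, but only 2 values are available — impossible by the pigeonhole principle.

Unsatisfiable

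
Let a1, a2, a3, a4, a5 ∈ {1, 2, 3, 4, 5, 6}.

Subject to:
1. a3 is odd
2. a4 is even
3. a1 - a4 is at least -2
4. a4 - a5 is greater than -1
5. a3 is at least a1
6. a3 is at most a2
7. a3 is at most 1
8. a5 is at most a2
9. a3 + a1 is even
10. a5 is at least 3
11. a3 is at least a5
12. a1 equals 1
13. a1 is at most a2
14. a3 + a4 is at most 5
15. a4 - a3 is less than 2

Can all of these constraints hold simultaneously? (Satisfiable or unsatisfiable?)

From constraint 10: a5 ≥ 3. From constraints 7 and 11: a5 ≤ a3 and a3 ≤ 1, so a5 ≤ 1. But 1 < 3, so no value of a5 works.

Unsatisfiable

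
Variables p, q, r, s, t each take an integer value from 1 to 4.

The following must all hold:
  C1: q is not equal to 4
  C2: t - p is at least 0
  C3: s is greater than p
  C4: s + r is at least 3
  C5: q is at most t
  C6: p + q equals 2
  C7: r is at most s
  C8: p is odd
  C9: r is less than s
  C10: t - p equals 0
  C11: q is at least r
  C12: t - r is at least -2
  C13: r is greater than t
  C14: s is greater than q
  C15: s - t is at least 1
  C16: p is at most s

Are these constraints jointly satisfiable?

Constraints 5, 11, and 13 give r ≤ q, q ≤ t, t < r. Chaining: r ≤ q ≤ t < r, which forces r < r — impossible.

Unsatisfiable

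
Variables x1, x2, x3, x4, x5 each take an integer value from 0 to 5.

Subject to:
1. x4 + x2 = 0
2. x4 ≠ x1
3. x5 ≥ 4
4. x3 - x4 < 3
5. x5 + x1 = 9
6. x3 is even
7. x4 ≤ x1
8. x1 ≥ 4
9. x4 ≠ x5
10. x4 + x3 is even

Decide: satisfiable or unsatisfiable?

Satisfiable

The assignment x1 = 4, x2 = 0, x3 = 0, x4 = 0, x5 = 5 works:
  constraint 1 holds since x4 + x2 = 0.
  constraint 4 holds since x3 - x4 = 0.
The rest check out directly.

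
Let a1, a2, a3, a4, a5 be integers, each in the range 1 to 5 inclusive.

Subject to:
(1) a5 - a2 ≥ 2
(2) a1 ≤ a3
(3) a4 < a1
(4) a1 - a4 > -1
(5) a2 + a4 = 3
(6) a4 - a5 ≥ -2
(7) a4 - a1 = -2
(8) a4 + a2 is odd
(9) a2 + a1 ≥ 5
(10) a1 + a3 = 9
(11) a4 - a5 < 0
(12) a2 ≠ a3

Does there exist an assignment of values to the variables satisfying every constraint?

Try a1 = 4, a2 = 1, a3 = 5, a4 = 2, a5 = 4.
Check constraint 1: a5 - a2 = 3; constraint 4: a1 - a4 = 2. The remaining constraints are straightforward to verify.

Satisfiable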